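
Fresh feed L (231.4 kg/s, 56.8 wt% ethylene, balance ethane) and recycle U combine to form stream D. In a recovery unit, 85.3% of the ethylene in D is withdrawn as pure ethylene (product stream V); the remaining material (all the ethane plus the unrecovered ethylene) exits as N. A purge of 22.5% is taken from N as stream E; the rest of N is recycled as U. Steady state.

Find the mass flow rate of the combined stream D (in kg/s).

592.6 kg/s

ethane enters only via L and leaves only via the purge: 231.4×0.432 = 0.225×(ethane in N), and the recovery unit passes all ethane, so ethane in D = ethane in N = 444.29 kg/s.
ethylene in D: m_A = 231.4×0.568 + (1−0.225)·(1−0.853)·m_A, so m_A = 131.44/0.8861 = 148.33 kg/s.
D = 148.33 + 444.29 = 592.62 kg/s.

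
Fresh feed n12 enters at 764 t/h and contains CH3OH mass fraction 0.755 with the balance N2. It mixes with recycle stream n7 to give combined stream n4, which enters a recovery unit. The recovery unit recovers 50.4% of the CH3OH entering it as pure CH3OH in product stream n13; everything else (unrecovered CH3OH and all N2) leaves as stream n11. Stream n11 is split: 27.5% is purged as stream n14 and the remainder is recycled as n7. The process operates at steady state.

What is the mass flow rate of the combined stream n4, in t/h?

1581 t/h

N2 enters only via n12 and leaves only via the purge: 764×0.245 = 0.275×(N2 in n11), and the recovery unit passes all N2, so N2 in n4 = N2 in n11 = 680.65 t/h.
CH3OH in n4: m_A = 764×0.755 + (1−0.275)·(1−0.504)·m_A, so m_A = 576.82/0.6404 = 900.72 t/h.
n4 = 900.72 + 680.65 = 1581.4 t/h.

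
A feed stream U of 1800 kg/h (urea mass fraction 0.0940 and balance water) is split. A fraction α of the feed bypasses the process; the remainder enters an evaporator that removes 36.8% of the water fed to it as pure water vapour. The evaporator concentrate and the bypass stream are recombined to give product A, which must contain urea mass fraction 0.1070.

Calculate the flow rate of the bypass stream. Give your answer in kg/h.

All 1800×0.094 = 169.2 kg/h of urea reaches A, so A = 169.2/0.107 = 1581.3 kg/h and vapour = 218.69 kg/h.
The evaporator receives (1−α)·1800 of feed at 0.906 water and removes 0.368 of that water:
0.368×0.906×(1−α)×1800 = 218.69
(1−α) = 218.69/600.13 = 0.3644;  α = 0.6356.
Bypass flow = 0.6356×1800 = 1144.1 kg/h.

1144 kg/h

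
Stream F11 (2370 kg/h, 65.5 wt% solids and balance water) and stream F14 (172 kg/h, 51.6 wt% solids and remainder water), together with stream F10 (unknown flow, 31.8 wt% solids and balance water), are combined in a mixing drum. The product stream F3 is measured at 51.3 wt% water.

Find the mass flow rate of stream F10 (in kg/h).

Let F10 be the unknown flow. Total out = 2542 + F10.
water balance: 900.9 + 0.682·F10 = 0.513·(2542 + F10)
(0.682 − 0.513)·F10 = 0.513×2542 − 900.9 = 403.15
F10 = 403.15 / 0.169 = 2385.5 kg/h

2385 kg/h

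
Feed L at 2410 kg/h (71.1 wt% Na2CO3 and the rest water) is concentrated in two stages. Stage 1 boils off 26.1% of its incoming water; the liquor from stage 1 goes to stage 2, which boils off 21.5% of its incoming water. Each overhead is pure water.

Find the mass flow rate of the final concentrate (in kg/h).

2118 kg/h

water in feed = 2410×0.289 = 696.49 kg/h.
After stage 1: water left = (1−0.261)×696.49 = 514.71; stream total = 2228.2 kg/h.
After stage 2: water left = (1−0.215)×514.71 = 404.04; final concentrate = 2117.6 kg/h.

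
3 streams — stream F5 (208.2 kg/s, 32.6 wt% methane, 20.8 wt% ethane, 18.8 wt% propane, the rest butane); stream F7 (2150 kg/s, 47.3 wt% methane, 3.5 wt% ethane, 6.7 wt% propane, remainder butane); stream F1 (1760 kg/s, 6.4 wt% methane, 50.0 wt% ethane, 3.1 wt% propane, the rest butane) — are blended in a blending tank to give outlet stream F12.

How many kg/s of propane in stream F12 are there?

propane out = propane in = 208.2×0.188 + 2150×0.067 + 1760×0.031 = 237.75 kg/s.

237.8 kg/s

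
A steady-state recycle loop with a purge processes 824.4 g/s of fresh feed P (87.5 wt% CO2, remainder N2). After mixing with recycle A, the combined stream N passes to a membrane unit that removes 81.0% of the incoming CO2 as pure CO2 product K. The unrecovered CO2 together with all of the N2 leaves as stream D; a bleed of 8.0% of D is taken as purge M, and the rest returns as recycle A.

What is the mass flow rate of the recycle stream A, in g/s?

N2 enters only via P and leaves only via the purge: 824.4×0.125 = 0.080×(N2 in D), and the membrane unit passes all N2, so N2 in N = N2 in D = 1288.1 g/s.
CO2 in N: m_A = 824.4×0.875 + (1−0.080)·(1−0.810)·m_A, so m_A = 721.35/0.8252 = 874.15 g/s.
D = (1−0.810)×874.15 + 1288.1 = 1454.2 g/s.
Recycle A = (1−0.080)×1454.2 = 1337.9 g/s.

1338 g/s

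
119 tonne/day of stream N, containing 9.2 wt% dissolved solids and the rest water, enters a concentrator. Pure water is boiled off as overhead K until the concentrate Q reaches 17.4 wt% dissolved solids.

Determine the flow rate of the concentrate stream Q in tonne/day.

62.92 tonne/day

dissolved solids is conserved: 119×0.092 = 10.948 tonne/day all reports to the concentrate.
Concentrate = 10.948/(target fraction) = 62.92 tonne/day.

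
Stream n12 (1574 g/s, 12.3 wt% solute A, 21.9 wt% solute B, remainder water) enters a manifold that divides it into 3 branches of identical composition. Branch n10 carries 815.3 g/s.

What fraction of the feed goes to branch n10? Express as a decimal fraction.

0.518

Fraction to n10 = 815.3/1574 = 0.5180.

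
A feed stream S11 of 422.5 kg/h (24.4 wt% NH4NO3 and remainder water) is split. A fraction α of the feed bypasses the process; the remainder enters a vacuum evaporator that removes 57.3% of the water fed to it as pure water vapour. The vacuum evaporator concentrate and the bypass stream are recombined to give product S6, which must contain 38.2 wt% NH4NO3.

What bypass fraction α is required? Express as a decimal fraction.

All 422.5×0.244 = 103.09 kg/h of NH4NO3 reaches S6, so S6 = 103.09/0.382 = 269.87 kg/h and vapour = 152.63 kg/h.
The evaporator receives (1−α)·422.5 of feed at 0.756 water and removes 0.573 of that water:
0.573×0.756×(1−α)×422.5 = 152.63
(1−α) = 152.63/183.02 = 0.8339;  α = 0.1661.

0.166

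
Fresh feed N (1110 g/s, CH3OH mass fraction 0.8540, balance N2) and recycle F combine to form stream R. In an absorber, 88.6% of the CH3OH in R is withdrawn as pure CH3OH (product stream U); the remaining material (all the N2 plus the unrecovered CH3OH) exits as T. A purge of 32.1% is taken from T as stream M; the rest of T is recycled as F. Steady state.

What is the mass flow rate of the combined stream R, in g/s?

N2 enters only via N and leaves only via the purge: 1110×0.146 = 0.321×(N2 in T), and the absorber passes all N2, so N2 in R = N2 in T = 504.86 g/s.
CH3OH in R: m_A = 1110×0.854 + (1−0.321)·(1−0.886)·m_A, so m_A = 947.94/0.9226 = 1027.5 g/s.
R = 1027.5 + 504.86 = 1532.3 g/s.

1532 g/s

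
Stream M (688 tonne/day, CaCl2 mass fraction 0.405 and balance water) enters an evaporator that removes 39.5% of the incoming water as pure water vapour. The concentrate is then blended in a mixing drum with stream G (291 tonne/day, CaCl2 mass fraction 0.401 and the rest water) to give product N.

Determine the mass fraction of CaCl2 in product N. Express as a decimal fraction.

Vapour removed = 0.395×0.595×688 = 161.7 tonne/day; concentrate = 526.3 tonne/day.
CaCl2 reaching the mixer = 278.64 (from concentrate) + 291×0.401 = 395.33 tonne/day.
Product flow = 526.3 + 291 = 817.3 tonne/day; CaCl2 fraction = 0.484.

0.484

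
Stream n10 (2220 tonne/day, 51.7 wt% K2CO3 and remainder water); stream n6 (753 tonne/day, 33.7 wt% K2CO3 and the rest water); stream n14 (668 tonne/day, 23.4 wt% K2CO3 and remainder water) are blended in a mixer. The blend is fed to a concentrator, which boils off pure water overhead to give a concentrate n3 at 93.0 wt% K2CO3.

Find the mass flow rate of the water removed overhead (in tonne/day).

K2CO3 entering = 2220×0.517 + 753×0.337 + 668×0.234 = 1557.8 tonne/day.
All K2CO3 reports to n3, so n3 = 1557.8/0.930 = 1675.1 tonne/day.
Total feed = 3641 tonne/day; overhead = 3641 − 1675.1 = 1965.9 tonne/day.

1966 tonne/day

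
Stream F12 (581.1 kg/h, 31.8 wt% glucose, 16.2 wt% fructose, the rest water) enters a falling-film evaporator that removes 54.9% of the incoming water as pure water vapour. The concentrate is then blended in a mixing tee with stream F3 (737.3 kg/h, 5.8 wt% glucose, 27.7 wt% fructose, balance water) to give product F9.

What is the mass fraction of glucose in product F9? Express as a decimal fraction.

0.1974

Vapour removed = 0.549×0.520×581.1 = 165.89 kg/h; concentrate = 415.21 kg/h.
glucose reaching the mixer = 184.79 (from concentrate) + 737.3×0.058 = 227.55 kg/h.
Product flow = 415.21 + 737.3 = 1152.5 kg/h; glucose fraction = 0.1974.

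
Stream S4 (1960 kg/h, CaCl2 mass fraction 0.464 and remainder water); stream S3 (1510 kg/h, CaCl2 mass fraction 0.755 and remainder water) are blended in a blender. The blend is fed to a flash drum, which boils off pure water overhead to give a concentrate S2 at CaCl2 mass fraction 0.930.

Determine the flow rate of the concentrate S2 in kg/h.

CaCl2 entering = 1960×0.464 + 1510×0.755 = 2049.5 kg/h.
All CaCl2 reports to S2, so S2 = 2049.5/0.930 = 2203.8 kg/h.

2204 kg/h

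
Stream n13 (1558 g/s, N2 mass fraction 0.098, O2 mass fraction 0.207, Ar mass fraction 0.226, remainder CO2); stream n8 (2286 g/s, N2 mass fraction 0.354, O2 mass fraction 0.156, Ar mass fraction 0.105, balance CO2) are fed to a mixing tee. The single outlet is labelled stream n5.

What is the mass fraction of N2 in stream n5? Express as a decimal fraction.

Total flow out = 1558 + 2286 = 3844 g/s.
N2 in = 1558×0.098 + 2286×0.354 = 961.93 g/s.
N2 mass fraction in n5 = 961.93/3844 = 0.250.

0.250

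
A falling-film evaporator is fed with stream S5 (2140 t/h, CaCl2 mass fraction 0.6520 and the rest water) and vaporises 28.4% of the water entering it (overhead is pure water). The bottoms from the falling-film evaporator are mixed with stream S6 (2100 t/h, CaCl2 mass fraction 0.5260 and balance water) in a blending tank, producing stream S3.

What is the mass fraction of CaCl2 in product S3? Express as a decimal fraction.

Vapour removed = 0.284×0.348×2140 = 211.5 t/h; concentrate = 1928.5 t/h.
CaCl2 reaching the mixer = 1395.3 (from concentrate) + 2100×0.526 = 2499.9 t/h.
Product flow = 1928.5 + 2100 = 4028.5 t/h; CaCl2 fraction = 0.6205.

0.6205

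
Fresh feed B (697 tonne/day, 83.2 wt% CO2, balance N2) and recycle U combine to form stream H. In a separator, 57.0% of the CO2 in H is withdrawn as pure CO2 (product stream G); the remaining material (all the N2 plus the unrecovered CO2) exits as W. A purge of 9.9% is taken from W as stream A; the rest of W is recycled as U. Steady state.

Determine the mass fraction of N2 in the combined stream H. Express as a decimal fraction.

N2 enters only via B and leaves only via the purge: 697×0.168 = 0.099×(N2 in W), and the separator passes all N2, so N2 in H = N2 in W = 1182.8 tonne/day.
CO2 in H: m_A = 697×0.832 + (1−0.099)·(1−0.570)·m_A, so m_A = 579.9/0.6126 = 946.67 tonne/day.
H = 946.67 + 1182.8 = 2129.5 tonne/day.
N2 fraction in H = 1182.8/2129.5 = 0.555.

0.555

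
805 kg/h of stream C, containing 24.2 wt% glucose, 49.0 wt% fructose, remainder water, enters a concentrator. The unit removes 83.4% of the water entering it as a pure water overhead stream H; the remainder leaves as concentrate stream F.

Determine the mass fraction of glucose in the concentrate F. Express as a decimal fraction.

0.312

glucose is not removed: 805×0.242 = 194.81 kg/h of glucose enters F.
water entering = 805×0.268 = 215.74 kg/h; overhead removed = 0.834×215.74 = 179.93 kg/h.
Concentrate = 805 − 179.93 = 625.07 kg/h.
Mass fraction = 194.81/625.07 = 0.312.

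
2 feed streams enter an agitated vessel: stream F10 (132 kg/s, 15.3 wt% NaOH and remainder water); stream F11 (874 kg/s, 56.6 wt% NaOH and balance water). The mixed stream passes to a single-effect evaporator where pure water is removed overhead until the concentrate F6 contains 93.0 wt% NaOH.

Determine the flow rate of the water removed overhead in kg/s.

452.4 kg/s

NaOH entering = 132×0.153 + 874×0.566 = 514.88 kg/s.
All NaOH reports to F6, so F6 = 514.88/0.930 = 553.63 kg/s.
Total feed = 1006 kg/s; overhead = 1006 − 553.63 = 452.37 kg/s.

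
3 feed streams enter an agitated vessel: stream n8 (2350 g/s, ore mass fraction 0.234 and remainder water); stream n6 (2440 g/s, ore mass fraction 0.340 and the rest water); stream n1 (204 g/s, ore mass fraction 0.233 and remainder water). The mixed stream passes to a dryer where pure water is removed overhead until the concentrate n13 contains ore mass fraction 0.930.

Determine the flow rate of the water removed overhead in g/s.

ore entering = 2350×0.234 + 2440×0.340 + 204×0.233 = 1427 g/s.
All ore reports to n13, so n13 = 1427/0.930 = 1534.4 g/s.
Total feed = 4994 g/s; overhead = 4994 − 1534.4 = 3459.6 g/s.

3460 g/s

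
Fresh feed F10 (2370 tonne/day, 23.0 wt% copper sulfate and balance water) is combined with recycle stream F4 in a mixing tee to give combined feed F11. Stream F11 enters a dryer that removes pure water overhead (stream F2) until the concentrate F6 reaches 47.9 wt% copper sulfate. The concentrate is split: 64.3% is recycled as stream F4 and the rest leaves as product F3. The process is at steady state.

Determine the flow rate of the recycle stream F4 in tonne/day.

2050 tonne/day

Overall copper sulfate balance (none leaves overhead): copper sulfate in fresh feed = copper sulfate in product, i.e. 2370×0.230 = (1−0.643)·F6·0.479.
F6 = 545.1/(0.479×0.357) = 3187.7 tonne/day.
Recycle F4 = 0.643×3187.7 = 2049.7 tonne/day.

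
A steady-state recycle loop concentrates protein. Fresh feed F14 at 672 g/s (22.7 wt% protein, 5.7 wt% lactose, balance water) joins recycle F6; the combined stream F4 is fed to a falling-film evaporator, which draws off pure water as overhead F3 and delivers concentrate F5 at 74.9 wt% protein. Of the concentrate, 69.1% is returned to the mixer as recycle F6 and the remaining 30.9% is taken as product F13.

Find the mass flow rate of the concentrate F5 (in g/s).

659.1 g/s

Overall protein balance (none leaves overhead): protein in fresh feed = protein in product, i.e. 672×0.227 = (1−0.691)·F5·0.749.
F5 = 152.54/(0.749×0.309) = 659.11 g/s.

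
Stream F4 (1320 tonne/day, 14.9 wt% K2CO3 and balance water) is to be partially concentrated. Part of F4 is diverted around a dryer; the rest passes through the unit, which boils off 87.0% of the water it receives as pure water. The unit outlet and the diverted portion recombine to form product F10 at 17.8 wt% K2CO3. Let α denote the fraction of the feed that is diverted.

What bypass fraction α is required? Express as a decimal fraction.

0.780

All 1320×0.149 = 196.68 tonne/day of K2CO3 reaches F10, so F10 = 196.68/0.178 = 1104.9 tonne/day and vapour = 215.06 tonne/day.
The evaporator receives (1−α)·1320 of feed at 0.851 water and removes 0.870 of that water:
0.870×0.851×(1−α)×1320 = 215.06
(1−α) = 215.06/977.29 = 0.2201;  α = 0.7799.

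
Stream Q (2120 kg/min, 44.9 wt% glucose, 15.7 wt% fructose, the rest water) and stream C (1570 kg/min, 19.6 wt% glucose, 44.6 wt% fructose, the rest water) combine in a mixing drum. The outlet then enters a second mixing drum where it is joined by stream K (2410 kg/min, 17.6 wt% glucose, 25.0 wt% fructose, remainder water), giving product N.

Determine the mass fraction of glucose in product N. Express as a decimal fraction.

0.276

Overall, product flow = 6100 kg/min.
glucose in = 2120×0.449 + 1570×0.196 + 2410×0.176 = 1683.8 kg/min.
glucose fraction in N = 0.276.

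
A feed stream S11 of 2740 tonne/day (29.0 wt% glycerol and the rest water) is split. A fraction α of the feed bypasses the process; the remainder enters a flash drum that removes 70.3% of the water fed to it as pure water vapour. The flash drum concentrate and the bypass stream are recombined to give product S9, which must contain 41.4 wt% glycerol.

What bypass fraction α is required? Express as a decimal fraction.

All 2740×0.290 = 794.6 tonne/day of glycerol reaches S9, so S9 = 794.6/0.414 = 1919.3 tonne/day and vapour = 820.68 tonne/day.
The evaporator receives (1−α)·2740 of feed at 0.710 water and removes 0.703 of that water:
0.703×0.710×(1−α)×2740 = 820.68
(1−α) = 820.68/1367.6 = 0.6001;  α = 0.3999.

0.400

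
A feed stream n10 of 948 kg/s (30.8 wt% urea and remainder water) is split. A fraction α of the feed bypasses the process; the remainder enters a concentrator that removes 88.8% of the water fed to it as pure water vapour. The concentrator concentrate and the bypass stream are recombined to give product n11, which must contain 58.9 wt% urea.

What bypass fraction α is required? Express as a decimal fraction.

0.224

All 948×0.308 = 291.98 kg/s of urea reaches n11, so n11 = 291.98/0.589 = 495.73 kg/s and vapour = 452.27 kg/s.
The evaporator receives (1−α)·948 of feed at 0.692 water and removes 0.888 of that water:
0.888×0.692×(1−α)×948 = 452.27
(1−α) = 452.27/582.54 = 0.7764;  α = 0.2236.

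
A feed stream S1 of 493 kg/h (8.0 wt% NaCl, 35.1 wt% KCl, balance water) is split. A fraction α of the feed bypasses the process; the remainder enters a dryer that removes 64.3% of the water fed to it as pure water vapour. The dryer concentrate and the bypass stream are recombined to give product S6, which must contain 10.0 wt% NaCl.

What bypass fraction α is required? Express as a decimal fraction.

All 493×0.080 = 39.44 kg/h of NaCl reaches S6, so S6 = 39.44/0.100 = 394.4 kg/h and vapour = 98.6 kg/h.
The evaporator receives (1−α)·493 of feed at 0.569 water and removes 0.643 of that water:
0.643×0.569×(1−α)×493 = 98.6
(1−α) = 98.6/180.37 = 0.5466;  α = 0.4534.

0.453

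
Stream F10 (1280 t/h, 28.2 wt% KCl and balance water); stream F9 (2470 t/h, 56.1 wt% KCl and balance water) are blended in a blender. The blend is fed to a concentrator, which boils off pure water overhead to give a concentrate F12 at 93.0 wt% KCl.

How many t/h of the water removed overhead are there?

KCl entering = 1280×0.282 + 2470×0.561 = 1746.6 t/h.
All KCl reports to F12, so F12 = 1746.6/0.930 = 1878.1 t/h.
Total feed = 3750 t/h; overhead = 3750 − 1878.1 = 1871.9 t/h.

1872 t/h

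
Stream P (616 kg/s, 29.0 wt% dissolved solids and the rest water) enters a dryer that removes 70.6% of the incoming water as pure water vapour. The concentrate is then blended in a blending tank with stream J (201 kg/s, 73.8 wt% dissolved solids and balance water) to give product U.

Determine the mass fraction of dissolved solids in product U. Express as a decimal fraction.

0.643

Vapour removed = 0.706×0.710×616 = 308.78 kg/s; concentrate = 307.22 kg/s.
dissolved solids reaching the mixer = 178.64 (from concentrate) + 201×0.738 = 326.98 kg/s.
Product flow = 307.22 + 201 = 508.22 kg/s; dissolved solids fraction = 0.643.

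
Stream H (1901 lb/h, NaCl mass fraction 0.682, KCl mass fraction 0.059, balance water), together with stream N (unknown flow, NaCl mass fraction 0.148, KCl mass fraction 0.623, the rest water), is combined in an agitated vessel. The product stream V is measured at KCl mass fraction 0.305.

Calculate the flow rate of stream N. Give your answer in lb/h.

1471 lb/h

Let N be the unknown flow. Total out = 1901 + N.
KCl balance: 112.16 + 0.623·N = 0.305·(1901 + N)
(0.623 − 0.305)·N = 0.305×1901 − 112.16 = 467.65
N = 467.65 / 0.318 = 1470.6 lb/h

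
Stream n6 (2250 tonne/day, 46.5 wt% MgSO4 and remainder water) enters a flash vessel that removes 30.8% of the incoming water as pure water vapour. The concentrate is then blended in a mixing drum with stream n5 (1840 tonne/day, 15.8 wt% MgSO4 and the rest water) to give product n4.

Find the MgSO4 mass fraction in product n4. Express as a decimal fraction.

0.3595

Vapour removed = 0.308×0.535×2250 = 370.75 tonne/day; concentrate = 1879.2 tonne/day.
MgSO4 reaching the mixer = 1046.2 (from concentrate) + 1840×0.158 = 1337 tonne/day.
Product flow = 1879.2 + 1840 = 3719.2 tonne/day; MgSO4 fraction = 0.3595.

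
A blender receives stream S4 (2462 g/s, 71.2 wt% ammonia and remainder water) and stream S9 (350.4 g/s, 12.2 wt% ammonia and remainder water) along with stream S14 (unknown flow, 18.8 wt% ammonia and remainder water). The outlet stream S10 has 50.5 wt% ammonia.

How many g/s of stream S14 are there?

Let S14 be the unknown flow. Total out = 2812.4 + S14.
ammonia balance: 1795.7 + 0.188·S14 = 0.505·(2812.4 + S14)
(0.188 − 0.505)·S14 = 0.505×2812.4 − 1795.7 = -375.43
S14 = -375.43 / -0.317 = 1184.3 g/s

1184 g/s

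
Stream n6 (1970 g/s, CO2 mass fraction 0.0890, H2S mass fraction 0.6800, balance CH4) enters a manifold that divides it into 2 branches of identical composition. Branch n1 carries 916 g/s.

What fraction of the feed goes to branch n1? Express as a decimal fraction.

Fraction to n1 = 916/1970 = 0.4650.

0.465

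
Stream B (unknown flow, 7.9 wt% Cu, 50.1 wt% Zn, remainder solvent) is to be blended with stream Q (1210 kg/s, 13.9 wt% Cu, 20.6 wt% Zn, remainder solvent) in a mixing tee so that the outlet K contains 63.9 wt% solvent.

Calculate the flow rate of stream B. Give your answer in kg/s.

Let B be the unknown flow. Total out = 1210 + B.
solvent balance: 792.55 + 0.420·B = 0.639·(1210 + B)
(0.420 − 0.639)·B = 0.639×1210 − 792.55 = -19.36
B = -19.36 / -0.219 = 88.402 kg/s

88.4 kg/s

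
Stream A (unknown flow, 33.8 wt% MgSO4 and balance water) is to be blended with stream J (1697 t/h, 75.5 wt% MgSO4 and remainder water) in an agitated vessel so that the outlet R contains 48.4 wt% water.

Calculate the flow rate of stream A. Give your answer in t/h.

2279 t/h

Let A be the unknown flow. Total out = 1697 + A.
water balance: 415.76 + 0.662·A = 0.484·(1697 + A)
(0.662 − 0.484)·A = 0.484×1697 − 415.76 = 405.58
A = 405.58 / 0.178 = 2278.6 t/h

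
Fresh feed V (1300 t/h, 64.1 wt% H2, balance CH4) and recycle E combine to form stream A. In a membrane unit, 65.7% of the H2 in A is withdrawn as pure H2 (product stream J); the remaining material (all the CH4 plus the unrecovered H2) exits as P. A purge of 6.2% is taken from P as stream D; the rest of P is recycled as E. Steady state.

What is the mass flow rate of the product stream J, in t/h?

807.2 t/h

H2 in A: m_A = 1300×0.641 + (1−0.062)·(1−0.657)·m_A, so m_A = 833.3/0.6783 = 1228.6 t/h.
Product J = 0.657×1228.6 = 807.17 t/h.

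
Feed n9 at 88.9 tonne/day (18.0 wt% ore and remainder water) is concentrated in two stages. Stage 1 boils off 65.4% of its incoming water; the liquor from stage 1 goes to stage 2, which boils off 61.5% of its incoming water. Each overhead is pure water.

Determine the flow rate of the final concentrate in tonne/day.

water in feed = 88.9×0.820 = 72.898 tonne/day.
After stage 1: water left = (1−0.654)×72.898 = 25.223; stream total = 41.225 tonne/day.
After stage 2: water left = (1−0.615)×25.223 = 9.7107; final concentrate = 25.713 tonne/day.

25.71 tonne/day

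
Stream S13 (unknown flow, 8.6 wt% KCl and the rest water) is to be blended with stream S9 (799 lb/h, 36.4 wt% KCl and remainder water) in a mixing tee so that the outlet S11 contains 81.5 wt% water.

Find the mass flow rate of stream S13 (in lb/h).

1445 lb/h

Let S13 be the unknown flow. Total out = 799 + S13.
water balance: 508.16 + 0.914·S13 = 0.815·(799 + S13)
(0.914 − 0.815)·S13 = 0.815×799 − 508.16 = 143.02
S13 = 143.02 / 0.099 = 1444.7 lb/h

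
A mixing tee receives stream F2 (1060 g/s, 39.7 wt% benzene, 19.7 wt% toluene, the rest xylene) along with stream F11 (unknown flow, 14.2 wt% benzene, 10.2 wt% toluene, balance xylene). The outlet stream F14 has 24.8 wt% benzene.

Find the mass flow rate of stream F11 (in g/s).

Let F11 be the unknown flow. Total out = 1060 + F11.
benzene balance: 420.82 + 0.142·F11 = 0.248·(1060 + F11)
(0.142 − 0.248)·F11 = 0.248×1060 − 420.82 = -157.94
F11 = -157.94 / -0.106 = 1490 g/s

1490 g/s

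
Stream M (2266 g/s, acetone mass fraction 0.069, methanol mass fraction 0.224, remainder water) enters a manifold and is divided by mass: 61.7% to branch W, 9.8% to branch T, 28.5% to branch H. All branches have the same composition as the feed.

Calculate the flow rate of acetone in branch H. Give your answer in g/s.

Branch H total = 0.285×2266 = 645.81 g/s.
acetone in H = 0.069×645.81 = 44.561 g/s.

44.56 g/s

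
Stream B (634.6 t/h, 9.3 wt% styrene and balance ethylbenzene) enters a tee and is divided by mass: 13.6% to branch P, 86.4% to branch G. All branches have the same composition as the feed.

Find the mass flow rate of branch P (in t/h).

Branch P flow = 0.136×634.6 = 86.306 t/h.

86.31 t/h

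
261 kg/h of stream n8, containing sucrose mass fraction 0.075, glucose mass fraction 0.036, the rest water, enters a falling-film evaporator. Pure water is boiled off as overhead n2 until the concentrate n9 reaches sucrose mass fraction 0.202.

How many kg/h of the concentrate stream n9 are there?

96.91 kg/h

sucrose is conserved: 261×0.075 = 19.575 kg/h all reports to the concentrate.
Concentrate = 19.575/(target fraction) = 96.906 kg/h.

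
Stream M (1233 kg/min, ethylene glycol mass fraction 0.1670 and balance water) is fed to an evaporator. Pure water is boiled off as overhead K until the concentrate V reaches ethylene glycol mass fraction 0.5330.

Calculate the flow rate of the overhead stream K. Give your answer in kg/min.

ethylene glycol is conserved: 1233×0.167 = 205.91 kg/min all reports to the concentrate.
Concentrate = 205.91/(target fraction) = 386.32 kg/min.
Overhead = 1233 − 386.32 = 846.68 kg/min.

846.7 kg/min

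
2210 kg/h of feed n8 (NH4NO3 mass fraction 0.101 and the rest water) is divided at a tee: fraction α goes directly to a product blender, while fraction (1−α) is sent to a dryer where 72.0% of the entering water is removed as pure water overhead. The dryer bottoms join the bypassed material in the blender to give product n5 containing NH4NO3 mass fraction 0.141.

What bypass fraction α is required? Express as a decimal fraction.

0.562

All 2210×0.101 = 223.21 kg/h of NH4NO3 reaches n5, so n5 = 223.21/0.141 = 1583 kg/h and vapour = 626.95 kg/h.
The evaporator receives (1−α)·2210 of feed at 0.899 water and removes 0.720 of that water:
0.720×0.899×(1−α)×2210 = 626.95
(1−α) = 626.95/1430.5 = 0.4383;  α = 0.5617.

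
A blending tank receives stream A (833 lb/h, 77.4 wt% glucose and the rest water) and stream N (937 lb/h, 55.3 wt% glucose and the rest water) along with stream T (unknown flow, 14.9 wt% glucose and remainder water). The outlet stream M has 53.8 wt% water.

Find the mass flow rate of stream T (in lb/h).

Let T be the unknown flow. Total out = 1770 + T.
water balance: 607.1 + 0.851·T = 0.538·(1770 + T)
(0.851 − 0.538)·T = 0.538×1770 − 607.1 = 345.16
T = 345.16 / 0.313 = 1102.8 lb/h

1103 lb/h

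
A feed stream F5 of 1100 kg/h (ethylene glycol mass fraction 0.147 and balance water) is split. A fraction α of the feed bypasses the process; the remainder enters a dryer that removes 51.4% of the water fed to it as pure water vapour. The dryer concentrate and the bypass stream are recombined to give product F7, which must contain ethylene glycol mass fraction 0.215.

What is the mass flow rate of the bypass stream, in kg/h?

All 1100×0.147 = 161.7 kg/h of ethylene glycol reaches F7, so F7 = 161.7/0.215 = 752.09 kg/h and vapour = 347.91 kg/h.
The evaporator receives (1−α)·1100 of feed at 0.853 water and removes 0.514 of that water:
0.514×0.853×(1−α)×1100 = 347.91
(1−α) = 347.91/482.29 = 0.7214;  α = 0.2786.
Bypass flow = 0.2786×1100 = 306.49 kg/h.

306.5 kg/h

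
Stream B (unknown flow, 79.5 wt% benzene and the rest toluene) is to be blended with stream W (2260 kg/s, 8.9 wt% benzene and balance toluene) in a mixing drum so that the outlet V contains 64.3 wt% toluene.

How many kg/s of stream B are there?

Let B be the unknown flow. Total out = 2260 + B.
toluene balance: 2058.9 + 0.205·B = 0.643·(2260 + B)
(0.205 − 0.643)·B = 0.643×2260 − 2058.9 = -605.68
B = -605.68 / -0.438 = 1382.8 kg/s

1383 kg/s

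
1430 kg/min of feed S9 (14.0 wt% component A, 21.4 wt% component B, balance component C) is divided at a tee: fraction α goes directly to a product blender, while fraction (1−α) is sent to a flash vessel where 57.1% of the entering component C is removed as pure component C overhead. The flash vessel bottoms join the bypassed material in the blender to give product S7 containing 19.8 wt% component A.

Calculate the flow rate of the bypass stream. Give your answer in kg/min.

All 1430×0.140 = 200.2 kg/min of component A reaches S7, so S7 = 200.2/0.198 = 1011.1 kg/min and vapour = 418.89 kg/min.
The evaporator receives (1−α)·1430 of feed at 0.646 component C and removes 0.571 of that component C:
0.571×0.646×(1−α)×1430 = 418.89
(1−α) = 418.89/527.48 = 0.7941;  α = 0.2059.
Bypass flow = 0.2059×1430 = 294.39 kg/min.

294.4 kg/min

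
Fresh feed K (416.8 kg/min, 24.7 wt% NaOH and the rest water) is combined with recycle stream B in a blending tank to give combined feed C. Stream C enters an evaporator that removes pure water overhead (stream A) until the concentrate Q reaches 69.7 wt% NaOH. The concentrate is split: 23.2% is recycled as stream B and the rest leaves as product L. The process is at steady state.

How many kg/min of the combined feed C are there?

Overall NaOH balance (none leaves overhead): NaOH in fresh feed = NaOH in product, i.e. 416.8×0.247 = (1−0.232)·Q·0.697.
Q = 102.95/(0.697×0.768) = 192.32 kg/min.
Recycle B = 0.232×192.32 = 44.619 kg/min.
Combined feed C = 416.8 + 44.619 = 461.42 kg/min.

461.4 kg/min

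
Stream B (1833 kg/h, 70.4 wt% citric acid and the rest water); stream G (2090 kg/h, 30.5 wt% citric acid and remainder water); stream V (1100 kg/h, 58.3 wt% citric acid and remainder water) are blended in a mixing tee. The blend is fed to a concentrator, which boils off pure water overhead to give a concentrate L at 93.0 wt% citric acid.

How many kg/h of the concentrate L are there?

citric acid entering = 1833×0.704 + 2090×0.305 + 1100×0.583 = 2569.2 kg/h.
All citric acid reports to L, so L = 2569.2/0.930 = 2762.6 kg/h.

2763 kg/h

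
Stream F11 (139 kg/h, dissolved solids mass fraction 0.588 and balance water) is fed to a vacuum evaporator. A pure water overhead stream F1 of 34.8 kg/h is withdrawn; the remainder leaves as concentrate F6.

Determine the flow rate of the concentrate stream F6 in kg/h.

104.2 kg/h

Concentrate = 139 − 34.8 = 104.2 kg/h.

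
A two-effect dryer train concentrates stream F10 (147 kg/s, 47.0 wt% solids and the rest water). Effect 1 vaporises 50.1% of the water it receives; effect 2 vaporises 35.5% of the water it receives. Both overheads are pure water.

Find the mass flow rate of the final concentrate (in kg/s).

water in feed = 147×0.530 = 77.91 kg/s.
After stage 1: water left = (1−0.501)×77.91 = 38.877; stream total = 107.97 kg/s.
After stage 2: water left = (1−0.355)×38.877 = 25.076; final concentrate = 94.166 kg/s.

94.17 kg/s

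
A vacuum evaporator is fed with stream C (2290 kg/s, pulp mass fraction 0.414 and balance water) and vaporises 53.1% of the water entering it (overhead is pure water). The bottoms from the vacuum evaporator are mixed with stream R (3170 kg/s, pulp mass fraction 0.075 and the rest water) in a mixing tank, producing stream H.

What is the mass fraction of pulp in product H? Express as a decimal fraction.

Vapour removed = 0.531×0.586×2290 = 712.57 kg/s; concentrate = 1577.4 kg/s.
pulp reaching the mixer = 948.06 (from concentrate) + 3170×0.075 = 1185.8 kg/s.
Product flow = 1577.4 + 3170 = 4747.4 kg/s; pulp fraction = 0.250.

0.250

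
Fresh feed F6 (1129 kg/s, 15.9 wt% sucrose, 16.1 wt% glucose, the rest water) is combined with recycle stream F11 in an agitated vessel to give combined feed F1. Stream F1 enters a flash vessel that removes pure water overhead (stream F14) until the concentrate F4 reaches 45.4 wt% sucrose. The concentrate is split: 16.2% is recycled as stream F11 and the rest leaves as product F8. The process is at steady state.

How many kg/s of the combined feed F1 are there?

Overall sucrose balance (none leaves overhead): sucrose in fresh feed = sucrose in product, i.e. 1129×0.159 = (1−0.162)·F4·0.454.
F4 = 179.51/(0.454×0.838) = 471.84 kg/s.
Recycle F11 = 0.162×471.84 = 76.437 kg/s.
Combined feed F1 = 1129 + 76.437 = 1205.4 kg/s.

1205 kg/s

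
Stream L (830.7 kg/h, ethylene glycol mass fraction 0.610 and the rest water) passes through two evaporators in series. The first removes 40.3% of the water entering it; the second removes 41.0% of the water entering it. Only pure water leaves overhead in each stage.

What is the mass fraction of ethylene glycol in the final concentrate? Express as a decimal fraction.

0.816

water in feed = 830.7×0.390 = 323.97 kg/h.
After stage 1: water left = (1−0.403)×323.97 = 193.41; stream total = 700.14 kg/h.
After stage 2: water left = (1−0.410)×193.41 = 114.11; final concentrate = 620.84 kg/h.
ethylene glycol fraction = 506.73/620.84 = 0.816.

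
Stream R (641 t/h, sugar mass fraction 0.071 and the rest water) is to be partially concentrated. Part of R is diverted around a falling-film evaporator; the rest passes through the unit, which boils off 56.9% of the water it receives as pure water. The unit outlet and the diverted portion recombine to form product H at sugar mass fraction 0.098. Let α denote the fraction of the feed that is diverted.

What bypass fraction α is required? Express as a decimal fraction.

All 641×0.071 = 45.511 t/h of sugar reaches H, so H = 45.511/0.098 = 464.4 t/h and vapour = 176.6 t/h.
The evaporator receives (1−α)·641 of feed at 0.929 water and removes 0.569 of that water:
0.569×0.929×(1−α)×641 = 176.6
(1−α) = 176.6/338.83 = 0.5212;  α = 0.4788.

0.479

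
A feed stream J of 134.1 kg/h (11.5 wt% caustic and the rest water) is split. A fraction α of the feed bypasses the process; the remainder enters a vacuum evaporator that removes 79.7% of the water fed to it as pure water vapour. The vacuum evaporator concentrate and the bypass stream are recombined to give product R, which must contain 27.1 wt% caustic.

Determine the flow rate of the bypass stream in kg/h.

All 134.1×0.115 = 15.421 kg/h of caustic reaches R, so R = 15.421/0.271 = 56.906 kg/h and vapour = 77.194 kg/h.
The evaporator receives (1−α)·134.1 of feed at 0.885 water and removes 0.797 of that water:
0.797×0.885×(1−α)×134.1 = 77.194
(1−α) = 77.194/94.587 = 0.8161;  α = 0.1839.
Bypass flow = 0.1839×134.1 = 24.658 kg/h.

24.66 kg/h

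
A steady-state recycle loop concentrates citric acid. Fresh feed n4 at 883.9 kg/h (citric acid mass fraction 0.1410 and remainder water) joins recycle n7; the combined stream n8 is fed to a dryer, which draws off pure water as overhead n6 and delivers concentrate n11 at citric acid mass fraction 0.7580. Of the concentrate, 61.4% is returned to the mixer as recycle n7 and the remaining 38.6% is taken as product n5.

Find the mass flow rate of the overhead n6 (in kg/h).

719.5 kg/h

Overall citric acid balance (none leaves overhead): citric acid in fresh feed = citric acid in product, i.e. 883.9×0.141 = (1−0.614)·n11·0.758.
n11 = 124.63/(0.758×0.386) = 425.96 kg/h.
Recycle n7 = 0.614×425.96 = 261.54 kg/h.
Combined feed n8 = 883.9 + 261.54 = 1145.4 kg/h.
Overhead n6 = n8 − n11 = 1145.4 − 425.96 = 719.48 kg/h.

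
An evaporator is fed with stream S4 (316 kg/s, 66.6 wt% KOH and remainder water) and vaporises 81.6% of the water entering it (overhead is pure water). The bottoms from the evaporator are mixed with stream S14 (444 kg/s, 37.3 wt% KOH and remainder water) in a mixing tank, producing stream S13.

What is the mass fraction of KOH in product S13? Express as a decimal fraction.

0.558

Vapour removed = 0.816×0.334×316 = 86.124 kg/s; concentrate = 229.88 kg/s.
KOH reaching the mixer = 210.46 (from concentrate) + 444×0.373 = 376.07 kg/s.
Product flow = 229.88 + 444 = 673.88 kg/s; KOH fraction = 0.558.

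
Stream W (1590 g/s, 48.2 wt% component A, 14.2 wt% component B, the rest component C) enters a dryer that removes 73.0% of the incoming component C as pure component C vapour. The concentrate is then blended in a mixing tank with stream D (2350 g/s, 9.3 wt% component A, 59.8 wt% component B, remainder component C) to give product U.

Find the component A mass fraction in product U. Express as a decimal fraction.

Vapour removed = 0.730×0.376×1590 = 436.42 g/s; concentrate = 1153.6 g/s.
component A reaching the mixer = 766.38 (from concentrate) + 2350×0.093 = 984.93 g/s.
Product flow = 1153.6 + 2350 = 3503.6 g/s; component A fraction = 0.281.

0.281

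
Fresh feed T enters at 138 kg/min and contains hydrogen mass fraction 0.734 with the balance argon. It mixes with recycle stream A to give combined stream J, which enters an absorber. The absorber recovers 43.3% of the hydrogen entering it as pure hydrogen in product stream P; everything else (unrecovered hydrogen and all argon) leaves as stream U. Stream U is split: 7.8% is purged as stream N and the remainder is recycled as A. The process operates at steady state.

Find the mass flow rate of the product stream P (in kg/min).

91.9 kg/min

hydrogen in J: m_A = 138×0.734 + (1−0.078)·(1−0.433)·m_A, so m_A = 101.29/0.4772 = 212.25 kg/min.
Product P = 0.433×212.25 = 91.905 kg/min.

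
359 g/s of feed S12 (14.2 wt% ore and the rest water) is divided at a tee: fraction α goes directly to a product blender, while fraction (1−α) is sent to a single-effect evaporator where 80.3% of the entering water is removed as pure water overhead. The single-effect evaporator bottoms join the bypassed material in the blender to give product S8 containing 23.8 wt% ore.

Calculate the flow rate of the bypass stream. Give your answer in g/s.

148.8 g/s

All 359×0.142 = 50.978 g/s of ore reaches S8, so S8 = 50.978/0.238 = 214.19 g/s and vapour = 144.81 g/s.
The evaporator receives (1−α)·359 of feed at 0.858 water and removes 0.803 of that water:
0.803×0.858×(1−α)×359 = 144.81
(1−α) = 144.81/247.34 = 0.5855;  α = 0.4145.
Bypass flow = 0.4145×359 = 148.82 g/s.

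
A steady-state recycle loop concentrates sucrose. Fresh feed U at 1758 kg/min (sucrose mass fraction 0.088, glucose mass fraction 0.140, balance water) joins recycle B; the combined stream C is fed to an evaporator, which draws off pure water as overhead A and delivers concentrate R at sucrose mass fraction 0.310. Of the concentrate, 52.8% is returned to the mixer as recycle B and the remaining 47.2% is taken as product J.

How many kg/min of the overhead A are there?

Overall sucrose balance (none leaves overhead): sucrose in fresh feed = sucrose in product, i.e. 1758×0.088 = (1−0.528)·R·0.310.
R = 154.7/(0.310×0.472) = 1057.3 kg/min.
Recycle B = 0.528×1057.3 = 558.25 kg/min.
Combined feed C = 1758 + 558.25 = 2316.3 kg/min.
Overhead A = C − R = 2316.3 − 1057.3 = 1259 kg/min.

1259 kg/min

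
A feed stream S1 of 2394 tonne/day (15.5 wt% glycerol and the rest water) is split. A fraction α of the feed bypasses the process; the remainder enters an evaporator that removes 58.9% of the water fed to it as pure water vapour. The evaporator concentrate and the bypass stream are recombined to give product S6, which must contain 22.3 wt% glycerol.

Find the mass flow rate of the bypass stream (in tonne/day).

All 2394×0.155 = 371.07 tonne/day of glycerol reaches S6, so S6 = 371.07/0.223 = 1664 tonne/day and vapour = 730.01 tonne/day.
The evaporator receives (1−α)·2394 of feed at 0.845 water and removes 0.589 of that water:
0.589×0.845×(1−α)×2394 = 730.01
(1−α) = 730.01/1191.5 = 0.6127;  α = 0.3873.
Bypass flow = 0.3873×2394 = 927.25 tonne/day.

927.2 tonne/day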